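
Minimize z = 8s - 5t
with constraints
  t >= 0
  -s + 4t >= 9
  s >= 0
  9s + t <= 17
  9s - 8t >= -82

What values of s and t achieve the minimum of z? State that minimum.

Corner points and z = 8s - 5t:
  (0, 9/4) → z = -45/4
  (59/37, 98/37) → z = -18/37
  (0, 41/4) → z = -205/4
  (2/3, 11) → z = -149/3

At the optimal vertex, s = 0 and 9s - 8t = -82.
Solving simultaneously gives s = 0, t = 41/4.

s = 0, t = 41/4, minimum z = -205/4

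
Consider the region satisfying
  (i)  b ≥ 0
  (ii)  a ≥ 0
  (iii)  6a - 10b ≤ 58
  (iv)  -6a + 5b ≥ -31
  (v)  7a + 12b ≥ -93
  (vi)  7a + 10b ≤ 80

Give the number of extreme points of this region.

Pairwise boundary intersections that survive every other constraint:
  (0, 0)
  (31/6, 0)
  (0, 8)
  (142/19, 263/95)

4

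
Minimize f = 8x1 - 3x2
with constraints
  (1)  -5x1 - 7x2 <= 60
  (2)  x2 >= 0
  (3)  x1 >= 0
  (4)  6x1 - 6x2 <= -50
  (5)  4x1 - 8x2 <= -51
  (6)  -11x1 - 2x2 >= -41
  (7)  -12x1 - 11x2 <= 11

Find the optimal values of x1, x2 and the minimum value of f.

x1 = 0, x2 = 41/2, minimum f = -123/2

Vertices and f = 8x1 - 3x2:
  (0, 25/3) → f = -25
  (0, 41/2) → f = -123/2
  (73/39, 398/39) → f = -610/39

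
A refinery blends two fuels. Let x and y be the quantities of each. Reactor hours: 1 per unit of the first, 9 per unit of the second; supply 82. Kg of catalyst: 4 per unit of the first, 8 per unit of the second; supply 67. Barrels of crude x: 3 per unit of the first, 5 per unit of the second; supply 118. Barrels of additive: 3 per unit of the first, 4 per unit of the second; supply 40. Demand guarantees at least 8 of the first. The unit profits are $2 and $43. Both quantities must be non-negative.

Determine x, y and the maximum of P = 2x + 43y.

Feasible corners and P = 2x + 43y:
  (40/3, 0) → P = 80/3
  (8, 0) → P = 16
  (8, 4) → P = 188

x = 8, y = 4, maximum P = 188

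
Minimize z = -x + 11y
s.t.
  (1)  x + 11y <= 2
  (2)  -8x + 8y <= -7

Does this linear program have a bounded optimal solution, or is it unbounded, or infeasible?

From the feasible point (31/32, 3/32), moving in the direction (11, -1) keeps every constraint satisfied while z decreases without bound.

unbounded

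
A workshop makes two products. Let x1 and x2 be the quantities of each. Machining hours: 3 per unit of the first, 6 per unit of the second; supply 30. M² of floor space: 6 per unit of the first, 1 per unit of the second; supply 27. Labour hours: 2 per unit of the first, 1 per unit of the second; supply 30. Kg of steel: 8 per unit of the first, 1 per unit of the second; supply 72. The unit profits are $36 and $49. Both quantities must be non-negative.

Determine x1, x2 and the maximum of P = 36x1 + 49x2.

The binding constraints are 3x1 + 6x2 = 30 and 6x1 + x2 = 27.
Solving simultaneously gives x1 = 4, x2 = 3.

x1 = 4, x2 = 3, maximum P = 291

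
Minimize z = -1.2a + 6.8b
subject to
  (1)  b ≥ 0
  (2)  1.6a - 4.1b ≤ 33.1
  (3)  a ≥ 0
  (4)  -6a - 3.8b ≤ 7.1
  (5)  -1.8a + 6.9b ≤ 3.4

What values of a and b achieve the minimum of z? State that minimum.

Feasible corners and z = -1.2a + 6.8b:
  (331/16, 0) → z = -993/40
  (0, 0) → z = 0
  (24233/366, 3251/183) → z = 7567/183
  (0, 34/69) → z = 1156/345

At the optimal vertex, b = 0 and 1.6a - 4.1b = 33.1.
Solving simultaneously gives a = 331/16, b = 0.

a = 20.6875, b = 0, minimum z = -24.825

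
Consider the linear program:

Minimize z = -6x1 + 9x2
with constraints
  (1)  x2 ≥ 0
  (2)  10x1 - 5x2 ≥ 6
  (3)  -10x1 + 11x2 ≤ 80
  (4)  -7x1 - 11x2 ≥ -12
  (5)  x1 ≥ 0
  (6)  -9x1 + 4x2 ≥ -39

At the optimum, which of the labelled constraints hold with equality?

(1) and (4)

Vertices and z = -6x1 + 9x2:
  (3/5, 0) → z = -18/5
  (12/7, 0) → z = -72/7
  (126/145, 78/145) → z = -54/145

The minimum is at (12/7, 0). Substituting into each constraint, equality holds for (1) and (4); the remaining constraints have slack.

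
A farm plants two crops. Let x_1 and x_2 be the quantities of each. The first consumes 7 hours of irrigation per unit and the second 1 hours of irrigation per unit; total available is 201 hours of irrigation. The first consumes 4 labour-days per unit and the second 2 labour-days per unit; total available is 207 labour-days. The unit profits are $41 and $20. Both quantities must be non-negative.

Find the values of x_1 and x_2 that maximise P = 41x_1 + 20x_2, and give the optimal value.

Corner points and P = 41x_1 + 20x_2:
  (0, 0) → P = 0
  (0, 207/2) → P = 2070
  (201/7, 0) → P = 8241/7
  (39/2, 129/2) → P = 4179/2

x_1 = 39/2, x_2 = 129/2, maximum P = 4179/2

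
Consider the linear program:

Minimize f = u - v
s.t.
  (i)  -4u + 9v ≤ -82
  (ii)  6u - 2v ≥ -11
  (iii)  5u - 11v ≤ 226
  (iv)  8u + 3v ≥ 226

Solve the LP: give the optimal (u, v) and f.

Corner points and f = u - v:
  (1132, 494) → f = 638
  (190/7, 62/21) → f = 508/21
  (3164/103, -678/103) → f = 3842/103

The optimum lies where -4u + 9v = -82 and 8u + 3v = 226.
Solving simultaneously gives u = 190/7, v = 62/21.

u = 190/7, v = 62/21, minimum f = 508/21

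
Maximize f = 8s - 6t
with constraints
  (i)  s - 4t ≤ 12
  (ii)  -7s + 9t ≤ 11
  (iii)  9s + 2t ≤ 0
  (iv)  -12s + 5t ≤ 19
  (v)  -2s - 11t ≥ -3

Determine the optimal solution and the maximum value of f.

s = 12/19, t = -54/19, maximum f = 420/19

Extreme points and f = 8s - 6t:
  (12/19, -54/19) → f = 420/19
  (-136/43, -163/43) → f = -110/43
  (-116/73, -1/73) → f = -922/73
  (-94/95, 43/95) → f = -202/19
  (-6/95, 27/95) → f = -42/19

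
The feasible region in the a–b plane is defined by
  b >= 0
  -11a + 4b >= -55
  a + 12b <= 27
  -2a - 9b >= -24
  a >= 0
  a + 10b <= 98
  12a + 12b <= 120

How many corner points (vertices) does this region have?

Pairwise boundary intersections that survive every other constraint:
  (5, 0)
  (0, 0)
  (591/107, 154/107)
  (3, 2)
  (0, 9/4)

5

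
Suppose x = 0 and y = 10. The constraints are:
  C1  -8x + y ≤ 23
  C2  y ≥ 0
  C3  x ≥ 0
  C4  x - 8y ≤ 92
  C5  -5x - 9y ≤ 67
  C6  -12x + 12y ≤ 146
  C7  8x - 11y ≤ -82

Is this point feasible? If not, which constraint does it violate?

feasible

C1: 10 ≤ 23 ✓
C2: 10 ≥ 0 ✓
C3: 0 ≥ 0 ✓
C4: -80 ≤ 92 ✓
C5: -90 ≤ 67 ✓
C6: 120 ≤ 146 ✓
C7: -110 ≤ -82 ✓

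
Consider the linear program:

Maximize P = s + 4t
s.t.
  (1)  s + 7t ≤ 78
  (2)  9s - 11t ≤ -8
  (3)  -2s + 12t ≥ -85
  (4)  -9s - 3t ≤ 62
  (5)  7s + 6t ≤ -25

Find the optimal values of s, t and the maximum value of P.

s = -9, t = 19/3, maximum P = 49/3

Vertices and P = s + 4t:
  (-353/63, -27/7) → P = -1325/63
  (-323/131, -169/131) → P = -999/131
  (-9, 19/3) → P = 49/3

The optimum lies where -9s - 3t = 62 and 7s + 6t = -25.
Solving simultaneously gives s = -9, t = 19/3.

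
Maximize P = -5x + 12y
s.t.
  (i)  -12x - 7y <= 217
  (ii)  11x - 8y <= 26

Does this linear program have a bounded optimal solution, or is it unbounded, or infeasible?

unbounded

From the feasible point (-1554/173, -2699/173), moving in the direction (-7, 12) keeps every constraint satisfied while P increases without bound.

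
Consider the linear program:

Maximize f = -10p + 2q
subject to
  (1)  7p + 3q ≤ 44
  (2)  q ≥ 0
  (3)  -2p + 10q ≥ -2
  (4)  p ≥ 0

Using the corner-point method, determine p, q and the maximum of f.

p = 0, q = 44/3, maximum f = 88/3

Feasible corners and f = -10p + 2q:
  (223/38, 37/38) → f = -1078/19
  (0, 44/3) → f = 88/3
  (1, 0) → f = -10
  (0, 0) → f = 0

At the optimal vertex, 7p + 3q = 44 and p = 0.
Solving simultaneously gives p = 0, q = 44/3.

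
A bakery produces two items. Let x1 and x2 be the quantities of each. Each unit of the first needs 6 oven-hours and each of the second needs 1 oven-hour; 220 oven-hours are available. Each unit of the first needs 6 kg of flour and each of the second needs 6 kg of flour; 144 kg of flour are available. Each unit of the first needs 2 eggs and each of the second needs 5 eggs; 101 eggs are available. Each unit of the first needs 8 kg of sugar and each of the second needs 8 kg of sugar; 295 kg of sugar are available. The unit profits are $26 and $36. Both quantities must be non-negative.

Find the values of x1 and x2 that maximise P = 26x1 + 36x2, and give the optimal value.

At the optimal vertex, 6x1 + 6x2 = 144 and 2x1 + 5x2 = 101.
Solving simultaneously gives x1 = 19/3, x2 = 53/3.

x1 = 19/3, x2 = 53/3, maximum P = 2402/3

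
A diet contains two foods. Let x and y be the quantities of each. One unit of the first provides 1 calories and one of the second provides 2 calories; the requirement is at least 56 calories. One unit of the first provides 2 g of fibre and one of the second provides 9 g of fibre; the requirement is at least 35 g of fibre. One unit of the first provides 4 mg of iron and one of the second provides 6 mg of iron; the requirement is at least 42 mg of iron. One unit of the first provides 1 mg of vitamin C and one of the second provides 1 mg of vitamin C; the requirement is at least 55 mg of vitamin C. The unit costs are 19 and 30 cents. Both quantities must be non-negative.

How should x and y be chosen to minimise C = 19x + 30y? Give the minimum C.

Feasible corners and C = 19x + 30y:
  (0, 55) → C = 1650
  (56, 0) → C = 1064
  (54, 1) → C = 1056
The feasible region is unbounded (it extends along (0, 1), (1, 0)), but C strictly increases along every unbounded feasible direction, so there is no improving ray and the minimum is attained at a vertex.

At the optimal vertex, x + 2y = 56 and x + y = 55.
Solving simultaneously gives x = 54, y = 1.

x = 54, y = 1, minimum C = 1056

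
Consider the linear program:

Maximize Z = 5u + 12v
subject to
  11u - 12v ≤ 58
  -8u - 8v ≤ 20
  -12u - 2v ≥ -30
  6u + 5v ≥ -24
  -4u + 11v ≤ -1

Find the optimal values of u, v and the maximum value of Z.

Extreme points and Z = 5u + 12v:
  (28/23, -171/46) → Z = -886/23
  (238/83, -183/83) → Z = -1006/83
  (-53/30, -11/15) → Z = -529/30
  (83/35, 27/35) → Z = 739/35

u = 83/35, v = 27/35, maximum Z = 739/35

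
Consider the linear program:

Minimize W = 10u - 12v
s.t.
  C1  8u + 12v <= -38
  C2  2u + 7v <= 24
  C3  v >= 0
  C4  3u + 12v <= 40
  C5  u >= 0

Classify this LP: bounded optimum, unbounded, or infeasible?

The boundaries 8u + 12v = -38 and v = 0 meet at (-19/4, 0), but that point violates u ≥ 0. Every candidate vertex is excluded by some other constraint, so the feasible region is empty.

infeasible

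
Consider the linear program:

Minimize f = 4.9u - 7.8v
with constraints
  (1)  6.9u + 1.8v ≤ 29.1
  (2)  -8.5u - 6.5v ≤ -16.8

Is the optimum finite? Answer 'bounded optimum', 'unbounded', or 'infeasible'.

unbounded

From the feasible point (5297/985, -4381/985), moving in the direction (-1.8, 6.9) keeps every constraint satisfied while f decreases without bound.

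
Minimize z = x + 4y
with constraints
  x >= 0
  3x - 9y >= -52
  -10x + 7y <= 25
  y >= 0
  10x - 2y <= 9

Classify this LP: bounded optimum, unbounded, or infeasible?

Vertices and z = x + 4y:
  (0, 25/7) → z = 100/7
  (0, 0) → z = 0
  (139/69, 445/69) → z = 1919/69
  (185/84, 547/84) → z = 113/4
  (9/10, 0) → z = 9/10
The feasible region has finitely many vertices and no improving ray; the minimum is 0 at (0, 0).

bounded optimum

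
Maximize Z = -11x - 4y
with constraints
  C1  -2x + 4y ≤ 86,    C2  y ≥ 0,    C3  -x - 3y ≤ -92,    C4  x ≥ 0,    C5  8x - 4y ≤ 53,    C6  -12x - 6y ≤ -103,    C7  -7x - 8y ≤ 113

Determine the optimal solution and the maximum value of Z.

Feasible corners and Z = -11x - 4y:
  (11, 27) → Z = -229
  (139/6, 397/12) → Z = -2323/6
  (527/28, 683/28) → Z = -8529/28

At the optimal vertex, -2x + 4y = 86 and -x - 3y = -92.
Solving simultaneously gives x = 11, y = 27.

x = 11, y = 27, maximum Z = -229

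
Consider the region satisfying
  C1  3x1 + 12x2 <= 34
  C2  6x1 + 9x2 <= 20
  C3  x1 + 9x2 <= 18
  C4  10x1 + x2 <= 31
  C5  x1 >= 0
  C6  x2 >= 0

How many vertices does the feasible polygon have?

Pairwise boundary intersections that survive every other constraint:
  (2/5, 88/45)
  (37/12, 1/6)
  (0, 2)
  (31/10, 0)
  (0, 0)

5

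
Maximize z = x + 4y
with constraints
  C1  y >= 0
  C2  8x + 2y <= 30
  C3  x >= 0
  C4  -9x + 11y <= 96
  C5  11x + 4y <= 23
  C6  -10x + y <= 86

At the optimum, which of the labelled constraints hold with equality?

Extreme points and z = x + 4y:
  (0, 0) → z = 0
  (23/11, 0) → z = 23/11
  (0, 23/4) → z = 23

The maximum is at (0, 23/4). Substituting into each constraint, equality holds for C3 and C5; the remaining constraints have slack.

C3 and C5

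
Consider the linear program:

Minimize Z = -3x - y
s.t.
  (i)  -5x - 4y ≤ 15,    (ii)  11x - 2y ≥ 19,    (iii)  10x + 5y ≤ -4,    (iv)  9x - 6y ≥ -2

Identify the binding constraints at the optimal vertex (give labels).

Feasible corners and Z = -3x - y:
  (23/27, -130/27) → Z = 61/27
  (59/15, -26/3) → Z = -47/15
  (29/25, -78/25) → Z = -9/25

The minimum is at (59/15, -26/3). Substituting into each constraint, equality holds for (i) and (iii); the remaining constraints have slack.

(i) and (iii)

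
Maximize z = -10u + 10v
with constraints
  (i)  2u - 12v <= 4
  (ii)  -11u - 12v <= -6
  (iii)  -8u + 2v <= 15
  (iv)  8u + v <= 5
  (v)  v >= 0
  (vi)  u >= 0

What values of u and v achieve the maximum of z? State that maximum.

Extreme points and z = -10u + 10v:
  (6/11, 0) → z = -60/11
  (0, 1/2) → z = 5
  (5/8, 0) → z = -25/4
  (0, 5) → z = 50

At the optimal vertex, 8u + v = 5 and u = 0.
Solving simultaneously gives u = 0, v = 5.

u = 0, v = 5, maximum z = 50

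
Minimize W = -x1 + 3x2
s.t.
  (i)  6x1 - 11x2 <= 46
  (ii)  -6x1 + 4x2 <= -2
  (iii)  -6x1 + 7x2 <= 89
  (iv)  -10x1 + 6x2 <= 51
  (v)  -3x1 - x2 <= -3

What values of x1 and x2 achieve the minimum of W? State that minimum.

x1 = 79/39, x2 = -40/13, minimum W = -439/39

Extreme points and W = -x1 + 3x2:
  (79/39, -40/13) → W = -439/39
  (185/9, 91/3) → W = 634/9
  (7/9, 2/3) → W = 11/9
The feasible region is unbounded (it extends along (11, 6), (7, 6)), but W strictly increases along every unbounded feasible direction, so there is no improving ray and the minimum is attained at a vertex.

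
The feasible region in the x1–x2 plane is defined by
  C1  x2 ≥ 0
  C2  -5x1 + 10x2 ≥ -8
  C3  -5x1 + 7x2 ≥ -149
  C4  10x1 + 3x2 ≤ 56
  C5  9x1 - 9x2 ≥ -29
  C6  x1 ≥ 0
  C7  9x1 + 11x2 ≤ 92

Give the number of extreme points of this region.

The feasible vertices (each the meet of two boundaries and inside every other half-plane) are:
  (8/5, 0)
  (0, 0)
  (584/115, 40/23)
  (340/83, 416/83)
  (0, 29/9)
  (509/180, 121/20)

6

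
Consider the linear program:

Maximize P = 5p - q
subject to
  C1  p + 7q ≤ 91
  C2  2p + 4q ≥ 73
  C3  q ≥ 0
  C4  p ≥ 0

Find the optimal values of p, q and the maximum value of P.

p = 91, q = 0, maximum P = 455

Corner points and P = 5p - q:
  (147/10, 109/10) → P = 313/5
  (91, 0) → P = 455
  (73/2, 0) → P = 365/2

The binding constraints are p + 7q = 91 and q = 0.
Solving simultaneously gives p = 91, q = 0.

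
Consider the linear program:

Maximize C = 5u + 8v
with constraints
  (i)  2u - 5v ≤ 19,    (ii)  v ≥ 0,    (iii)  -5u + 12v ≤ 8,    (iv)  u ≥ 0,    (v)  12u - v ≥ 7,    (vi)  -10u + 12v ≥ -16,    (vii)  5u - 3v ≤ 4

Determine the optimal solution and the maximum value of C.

u = 8/5, v = 4/3, maximum C = 56/3

Vertices and C = 5u + 8v:
  (7/12, 0) → C = 35/12
  (4/5, 0) → C = 4
  (92/139, 131/139) → C = 1508/139
  (8/5, 4/3) → C = 56/3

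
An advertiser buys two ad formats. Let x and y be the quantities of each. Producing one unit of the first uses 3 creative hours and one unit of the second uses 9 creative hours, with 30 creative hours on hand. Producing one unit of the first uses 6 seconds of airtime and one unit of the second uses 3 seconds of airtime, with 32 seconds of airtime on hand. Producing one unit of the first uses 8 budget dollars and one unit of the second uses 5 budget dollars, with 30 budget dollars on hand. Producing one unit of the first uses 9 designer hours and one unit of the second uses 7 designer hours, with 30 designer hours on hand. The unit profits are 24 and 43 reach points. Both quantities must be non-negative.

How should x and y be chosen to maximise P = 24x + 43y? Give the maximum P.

x = 1, y = 3, maximum P = 153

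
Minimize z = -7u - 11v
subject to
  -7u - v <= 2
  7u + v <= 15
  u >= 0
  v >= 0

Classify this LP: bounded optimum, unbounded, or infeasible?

Extreme points and z = -7u - 11v:
  (0, 15) → z = -165
  (15/7, 0) → z = -15
  (0, 0) → z = 0
The feasible region has finitely many vertices and no improving ray; the minimum is -165 at (0, 15).

bounded optimum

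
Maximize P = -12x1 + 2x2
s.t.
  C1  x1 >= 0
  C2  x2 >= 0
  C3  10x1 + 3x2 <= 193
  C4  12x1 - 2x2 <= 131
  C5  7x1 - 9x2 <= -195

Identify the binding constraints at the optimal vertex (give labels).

C1 and C3

Feasible corners and P = -12x1 + 2x2:
  (0, 193/3) → P = 386/3
  (0, 65/3) → P = 130/3
  (384/37, 3301/111) → P = -7222/111

The maximum is at (0, 193/3). Substituting into each constraint, equality holds for C1 and C3; the remaining constraints have slack.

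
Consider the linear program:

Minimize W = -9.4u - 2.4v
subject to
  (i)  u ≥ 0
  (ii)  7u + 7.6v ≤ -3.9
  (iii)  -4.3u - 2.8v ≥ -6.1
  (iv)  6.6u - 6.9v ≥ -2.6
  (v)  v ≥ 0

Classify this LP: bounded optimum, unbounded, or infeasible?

The boundaries u = 0 and 7u + 7.6v = -3.9 meet at (0, -39/76), but that point violates v ≥ 0. Every candidate vertex is excluded by some other constraint, so the feasible region is empty.

infeasible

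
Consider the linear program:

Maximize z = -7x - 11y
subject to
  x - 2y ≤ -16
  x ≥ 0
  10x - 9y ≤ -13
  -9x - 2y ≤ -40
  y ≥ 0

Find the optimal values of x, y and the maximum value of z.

x = 12/5, y = 46/5, maximum z = -118

The feasible region is unbounded (it extends along (0, 1), (9, 10)), but z strictly decreases along every unbounded feasible direction, so there is no improving ray and the maximum is attained at a vertex.

The optimum lies where x - 2y = -16 and -9x - 2y = -40.
Solving simultaneously gives x = 12/5, y = 46/5.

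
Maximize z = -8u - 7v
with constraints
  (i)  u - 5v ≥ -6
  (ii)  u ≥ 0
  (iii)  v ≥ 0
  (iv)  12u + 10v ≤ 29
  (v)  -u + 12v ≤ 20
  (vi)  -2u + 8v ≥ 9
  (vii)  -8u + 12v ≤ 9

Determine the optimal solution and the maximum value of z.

The binding constraints are -2u + 8v = 9 and -8u + 12v = 9.
Solving simultaneously gives u = 9/10, v = 27/20.

u = 9/10, v = 27/20, maximum z = -333/20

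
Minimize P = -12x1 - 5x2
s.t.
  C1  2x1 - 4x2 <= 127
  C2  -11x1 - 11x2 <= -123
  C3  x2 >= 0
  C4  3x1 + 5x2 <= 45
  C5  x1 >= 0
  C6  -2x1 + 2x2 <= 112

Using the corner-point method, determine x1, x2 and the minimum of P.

Extreme points and P = -12x1 - 5x2:
  (123/11, 0) → P = -1476/11
  (60/11, 63/11) → P = -1035/11
  (15, 0) → P = -180

The binding constraints are x2 = 0 and 3x1 + 5x2 = 45.
Solving simultaneously gives x1 = 15, x2 = 0.

x1 = 15, x2 = 0, minimum P = -180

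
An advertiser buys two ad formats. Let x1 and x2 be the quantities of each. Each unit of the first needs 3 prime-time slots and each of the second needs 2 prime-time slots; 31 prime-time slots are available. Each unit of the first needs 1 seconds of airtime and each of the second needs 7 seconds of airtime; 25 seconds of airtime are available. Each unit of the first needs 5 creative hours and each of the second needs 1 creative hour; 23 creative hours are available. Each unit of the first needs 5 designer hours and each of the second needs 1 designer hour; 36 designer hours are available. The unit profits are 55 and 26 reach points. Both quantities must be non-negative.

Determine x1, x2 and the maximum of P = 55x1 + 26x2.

Feasible corners and P = 55x1 + 26x2:
  (0, 0) → P = 0
  (0, 25/7) → P = 650/7
  (23/5, 0) → P = 253
  (4, 3) → P = 298

The binding constraints are x1 + 7x2 = 25 and 5x1 + x2 = 23.
Solving simultaneously gives x1 = 4, x2 = 3.

x1 = 4, x2 = 3, maximum P = 298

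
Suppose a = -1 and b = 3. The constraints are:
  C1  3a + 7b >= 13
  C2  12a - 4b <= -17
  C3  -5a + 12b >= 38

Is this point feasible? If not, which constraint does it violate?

C1: 18 ≥ 13 ✓
C2: -24 ≤ -17 ✓
C3: 41 ≥ 38 ✓

feasible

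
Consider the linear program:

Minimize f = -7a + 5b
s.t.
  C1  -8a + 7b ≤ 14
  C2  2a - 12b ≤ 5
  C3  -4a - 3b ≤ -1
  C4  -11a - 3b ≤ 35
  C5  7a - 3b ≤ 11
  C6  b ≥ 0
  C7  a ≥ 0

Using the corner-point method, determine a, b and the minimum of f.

Feasible corners and f = -7a + 5b:
  (119/25, 186/25) → f = 97/25
  (0, 2) → f = 10
  (1/4, 0) → f = -7/4
  (0, 1/3) → f = 5/3
  (11/7, 0) → f = -11

a = 11/7, b = 0, minimum f = -11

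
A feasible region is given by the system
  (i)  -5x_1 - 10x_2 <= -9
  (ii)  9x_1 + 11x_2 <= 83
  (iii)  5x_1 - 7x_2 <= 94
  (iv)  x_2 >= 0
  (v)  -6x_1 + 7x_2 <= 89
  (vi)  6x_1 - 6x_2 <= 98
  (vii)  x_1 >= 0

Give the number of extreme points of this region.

The feasible vertices (each the meet of two boundaries and inside every other half-plane) are:
  (9/5, 0)
  (0, 9/10)
  (83/9, 0)
  (0, 83/11)

4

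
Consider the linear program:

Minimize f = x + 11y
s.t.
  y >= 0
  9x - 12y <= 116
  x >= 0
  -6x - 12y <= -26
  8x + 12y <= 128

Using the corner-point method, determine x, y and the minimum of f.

x = 13/3, y = 0, minimum f = 13/3

The optimum lies where y = 0 and -6x - 12y = -26.
Solving simultaneously gives x = 13/3, y = 0.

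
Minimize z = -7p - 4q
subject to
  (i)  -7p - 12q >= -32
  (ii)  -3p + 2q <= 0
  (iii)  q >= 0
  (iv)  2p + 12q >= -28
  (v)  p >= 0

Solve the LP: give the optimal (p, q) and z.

Corner points and z = -7p - 4q:
  (32/25, 48/25) → z = -416/25
  (32/7, 0) → z = -32
  (0, 0) → z = 0

p = 32/7, q = 0, minimum z = -32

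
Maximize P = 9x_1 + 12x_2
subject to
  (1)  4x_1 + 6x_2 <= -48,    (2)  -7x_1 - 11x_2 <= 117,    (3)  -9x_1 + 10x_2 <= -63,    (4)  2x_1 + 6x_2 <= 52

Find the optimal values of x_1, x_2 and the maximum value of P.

x_1 = 87, x_2 = -66, maximum P = -9

Feasible corners and P = 9x_1 + 12x_2:
  (87, -66) → P = -9
  (-51/47, -342/47) → P = -4563/47
  (-477/169, -1494/169) → P = -22221/169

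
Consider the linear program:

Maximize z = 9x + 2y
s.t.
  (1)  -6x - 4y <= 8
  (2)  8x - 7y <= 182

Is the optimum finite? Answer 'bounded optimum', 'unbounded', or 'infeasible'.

From the feasible point (336/37, -578/37), moving in the direction (7, 8) keeps every constraint satisfied while z increases without bound.

unbounded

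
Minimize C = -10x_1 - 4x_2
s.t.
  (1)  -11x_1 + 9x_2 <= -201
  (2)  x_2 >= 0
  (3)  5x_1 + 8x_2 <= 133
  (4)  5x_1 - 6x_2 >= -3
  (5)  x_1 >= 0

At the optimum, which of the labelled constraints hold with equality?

(2) and (3)

Corner points and C = -10x_1 - 4x_2:
  (201/11, 0) → C = -2010/11
  (2805/133, 458/133) → C = -29882/133
  (133/5, 0) → C = -266

The minimum is at (133/5, 0). Substituting into each constraint, equality holds for (2) and (3); the remaining constraints have slack.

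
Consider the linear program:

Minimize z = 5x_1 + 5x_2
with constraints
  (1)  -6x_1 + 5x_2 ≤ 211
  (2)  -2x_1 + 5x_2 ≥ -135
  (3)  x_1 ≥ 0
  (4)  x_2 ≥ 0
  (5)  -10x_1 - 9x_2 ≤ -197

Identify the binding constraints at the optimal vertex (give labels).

Feasible corners and z = 5x_1 + 5x_2:
  (0, 211/5) → z = 211
  (135/2, 0) → z = 675/2
  (0, 197/9) → z = 985/9
  (197/10, 0) → z = 197/2
The feasible region is unbounded (it extends along (5, 6), (5, 2)), but z strictly increases along every unbounded feasible direction, so there is no improving ray and the minimum is attained at a vertex.

The minimum is at (197/10, 0). Substituting into each constraint, equality holds for (4) and (5); the remaining constraints have slack.

(4) and (5)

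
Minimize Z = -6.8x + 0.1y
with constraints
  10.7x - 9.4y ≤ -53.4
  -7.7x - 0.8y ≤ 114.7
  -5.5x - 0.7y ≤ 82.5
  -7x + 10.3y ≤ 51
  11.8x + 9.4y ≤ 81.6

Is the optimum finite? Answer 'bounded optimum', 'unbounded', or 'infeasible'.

bounded optimum

Vertices and Z = -6.8x + 0.1y:
  (-27096/1973, -19635/1973) → Z = 1822893/19730
  (-7062/4441, 17190/4441) → Z = 248703/22205
  (-17709/1231, -5940/1231) → Z = 599136/6155
The feasible region has finitely many vertices and no improving ray; the minimum is 248703/22205 at (-7062/4441, 17190/4441).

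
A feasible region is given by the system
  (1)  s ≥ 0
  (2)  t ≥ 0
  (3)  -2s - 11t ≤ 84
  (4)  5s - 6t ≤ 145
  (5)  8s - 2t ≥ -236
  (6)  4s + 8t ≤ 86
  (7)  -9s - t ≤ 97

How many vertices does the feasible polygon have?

3

Intersecting each pair of boundary lines and keeping only the points that satisfy every inequality leaves:
  (0, 0)
  (0, 43/4)
  (43/2, 0)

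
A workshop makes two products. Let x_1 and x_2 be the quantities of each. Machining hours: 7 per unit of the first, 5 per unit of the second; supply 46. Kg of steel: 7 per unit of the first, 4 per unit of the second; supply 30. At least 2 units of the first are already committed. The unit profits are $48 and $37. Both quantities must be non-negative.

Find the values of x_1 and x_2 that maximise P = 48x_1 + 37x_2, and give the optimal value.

Feasible corners and P = 48x_1 + 37x_2:
  (30/7, 0) → P = 1440/7
  (2, 0) → P = 96
  (2, 4) → P = 244

The optimum lies where 7x_1 + 4x_2 = 30 and x_1 = 2.
Solving simultaneously gives x_1 = 2, x_2 = 4.

x_1 = 2, x_2 = 4, maximum P = 244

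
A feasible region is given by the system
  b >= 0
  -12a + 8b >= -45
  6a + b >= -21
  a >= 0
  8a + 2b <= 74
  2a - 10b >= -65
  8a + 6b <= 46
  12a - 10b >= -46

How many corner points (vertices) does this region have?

Pairwise boundary intersections that survive every other constraint:
  (15/4, 0)
  (0, 0)
  (319/68, 24/17)
  (0, 23/5)
  (23/19, 115/19)

5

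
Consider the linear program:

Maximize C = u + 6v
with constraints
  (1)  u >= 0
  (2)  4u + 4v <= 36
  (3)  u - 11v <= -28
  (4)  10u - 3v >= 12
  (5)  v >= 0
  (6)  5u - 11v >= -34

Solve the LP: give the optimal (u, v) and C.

u = 65/16, v = 79/16, maximum C = 539/16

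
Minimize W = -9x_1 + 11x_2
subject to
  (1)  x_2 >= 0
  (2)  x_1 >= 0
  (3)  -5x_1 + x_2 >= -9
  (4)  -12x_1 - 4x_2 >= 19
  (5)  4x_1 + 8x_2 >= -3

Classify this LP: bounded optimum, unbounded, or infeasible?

infeasible

The boundaries x_2 = 0 and x_1 = 0 meet at (0, 0), but that point violates -12x_1 - 4x_2 ≥ 19. Every candidate vertex is excluded by some other constraint, so the feasible region is empty.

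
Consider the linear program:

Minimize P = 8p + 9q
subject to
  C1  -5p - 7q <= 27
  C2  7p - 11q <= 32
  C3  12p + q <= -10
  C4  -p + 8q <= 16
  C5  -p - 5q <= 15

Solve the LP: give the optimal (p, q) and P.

Extreme points and P = 8p + 9q:
  (-328/47, 53/47) → P = -2147/47
  (-5/3, -8/3) → P = -112/3
  (-96/97, 182/97) → P = 870/97
  (-35/59, -170/59) → P = -1810/59

p = -328/47, q = 53/47, minimum P = -2147/47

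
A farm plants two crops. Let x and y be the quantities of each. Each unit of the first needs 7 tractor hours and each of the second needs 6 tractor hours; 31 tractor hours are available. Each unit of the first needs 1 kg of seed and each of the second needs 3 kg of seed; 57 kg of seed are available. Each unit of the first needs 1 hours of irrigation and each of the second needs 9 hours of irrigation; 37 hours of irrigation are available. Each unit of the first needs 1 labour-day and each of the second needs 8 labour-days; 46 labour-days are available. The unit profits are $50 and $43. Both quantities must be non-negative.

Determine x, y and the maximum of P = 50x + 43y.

Extreme points and P = 50x + 43y:
  (0, 0) → P = 0
  (0, 37/9) → P = 1591/9
  (31/7, 0) → P = 1550/7
  (1, 4) → P = 222

x = 1, y = 4, maximum P = 222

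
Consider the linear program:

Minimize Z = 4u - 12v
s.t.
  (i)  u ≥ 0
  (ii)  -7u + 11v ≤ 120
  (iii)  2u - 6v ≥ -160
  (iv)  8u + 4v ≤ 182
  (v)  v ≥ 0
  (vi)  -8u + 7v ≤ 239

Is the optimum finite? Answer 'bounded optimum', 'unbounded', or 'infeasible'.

Feasible corners and Z = 4u - 12v:
  (0, 120/11) → Z = -1440/11
  (0, 0) → Z = 0
  (761/58, 1117/58) → Z = -5180/29
  (91/4, 0) → Z = 91
The feasible region has finitely many vertices and no improving ray; the minimum is -5180/29 at (761/58, 1117/58).

bounded optimum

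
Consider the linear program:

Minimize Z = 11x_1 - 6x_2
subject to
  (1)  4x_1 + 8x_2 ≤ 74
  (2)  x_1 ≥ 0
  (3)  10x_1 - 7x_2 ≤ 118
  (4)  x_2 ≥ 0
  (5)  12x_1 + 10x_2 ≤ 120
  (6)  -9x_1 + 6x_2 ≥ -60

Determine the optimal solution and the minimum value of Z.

x_1 = 0, x_2 = 37/4, minimum Z = -111/2

Vertices and Z = 11x_1 - 6x_2:
  (0, 37/4) → Z = -111/2
  (55/14, 51/7) → Z = -1/2
  (0, 0) → Z = 0
  (20/3, 0) → Z = 220/3
  (220/27, 20/9) → Z = 2060/27

The optimum lies where 4x_1 + 8x_2 = 74 and x_1 = 0.
Solving simultaneously gives x_1 = 0, x_2 = 37/4.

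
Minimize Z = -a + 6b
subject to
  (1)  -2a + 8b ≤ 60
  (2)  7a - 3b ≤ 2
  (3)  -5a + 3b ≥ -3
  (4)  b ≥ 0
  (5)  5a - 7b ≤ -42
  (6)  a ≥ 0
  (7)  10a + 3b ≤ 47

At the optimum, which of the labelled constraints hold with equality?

(5) and (6)

Vertices and Z = -a + 6b:
  (0, 15/2) → Z = 45
  (98/43, 347/43) → Z = 1984/43
  (0, 6) → Z = 36
  (203/85, 131/17) → Z = 3727/85

The minimum is at (0, 6). Substituting into each constraint, equality holds for (5) and (6); the remaining constraints have slack.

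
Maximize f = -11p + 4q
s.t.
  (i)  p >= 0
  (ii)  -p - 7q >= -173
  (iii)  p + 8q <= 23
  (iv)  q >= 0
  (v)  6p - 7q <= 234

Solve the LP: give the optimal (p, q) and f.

Vertices and f = -11p + 4q:
  (0, 23/8) → f = 23/2
  (0, 0) → f = 0
  (23, 0) → f = -253

The binding constraints are p = 0 and p + 8q = 23.
Solving simultaneously gives p = 0, q = 23/8.

p = 0, q = 23/8, maximum f = 23/2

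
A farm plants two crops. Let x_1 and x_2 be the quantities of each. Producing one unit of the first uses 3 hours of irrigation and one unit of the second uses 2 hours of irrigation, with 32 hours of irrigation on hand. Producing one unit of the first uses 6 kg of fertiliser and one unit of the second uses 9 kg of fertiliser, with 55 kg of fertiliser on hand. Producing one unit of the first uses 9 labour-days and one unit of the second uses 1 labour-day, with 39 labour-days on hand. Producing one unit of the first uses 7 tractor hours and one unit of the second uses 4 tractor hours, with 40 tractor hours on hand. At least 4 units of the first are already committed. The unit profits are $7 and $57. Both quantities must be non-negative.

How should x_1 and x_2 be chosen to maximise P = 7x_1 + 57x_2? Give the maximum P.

x_1 = 4, x_2 = 3, maximum P = 199

Feasible corners and P = 7x_1 + 57x_2:
  (13/3, 0) → P = 91/3
  (4, 0) → P = 28
  (4, 3) → P = 199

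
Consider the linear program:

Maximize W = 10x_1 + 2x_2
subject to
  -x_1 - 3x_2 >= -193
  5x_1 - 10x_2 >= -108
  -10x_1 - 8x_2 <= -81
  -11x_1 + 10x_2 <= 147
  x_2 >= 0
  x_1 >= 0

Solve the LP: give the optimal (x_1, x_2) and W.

x_1 = 193, x_2 = 0, maximum W = 1930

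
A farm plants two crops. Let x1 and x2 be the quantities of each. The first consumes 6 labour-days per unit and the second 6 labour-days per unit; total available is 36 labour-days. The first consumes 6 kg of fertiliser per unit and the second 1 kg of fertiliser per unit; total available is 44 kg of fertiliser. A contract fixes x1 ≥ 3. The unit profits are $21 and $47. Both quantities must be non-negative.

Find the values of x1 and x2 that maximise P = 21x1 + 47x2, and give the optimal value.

x1 = 3, x2 = 3, maximum P = 204

Corner points and P = 21x1 + 47x2:
  (6, 0) → P = 126
  (3, 0) → P = 63
  (3, 3) → P = 204

The binding constraints are 6x1 + 6x2 = 36 and x1 = 3.
Solving simultaneously gives x1 = 3, x2 = 3.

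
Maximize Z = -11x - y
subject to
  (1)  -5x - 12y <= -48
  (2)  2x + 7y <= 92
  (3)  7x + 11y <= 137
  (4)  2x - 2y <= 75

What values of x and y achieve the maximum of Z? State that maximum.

Feasible corners and Z = -11x - y:
  (-768/11, 364/11) → Z = 8084/11
  (498/17, -279/34) → Z = -10677/34
  (-53/27, 370/27) → Z = 71/9
  (1099/36, -251/36) → Z = -1973/6

x = -768/11, y = 364/11, maximum Z = 8084/11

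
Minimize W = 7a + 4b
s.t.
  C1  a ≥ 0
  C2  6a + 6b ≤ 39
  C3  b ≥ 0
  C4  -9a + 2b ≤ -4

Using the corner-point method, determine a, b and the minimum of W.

Feasible corners and W = 7a + 4b:
  (13/2, 0) → W = 91/2
  (17/11, 109/22) → W = 337/11
  (4/9, 0) → W = 28/9

a = 4/9, b = 0, minimum W = 28/9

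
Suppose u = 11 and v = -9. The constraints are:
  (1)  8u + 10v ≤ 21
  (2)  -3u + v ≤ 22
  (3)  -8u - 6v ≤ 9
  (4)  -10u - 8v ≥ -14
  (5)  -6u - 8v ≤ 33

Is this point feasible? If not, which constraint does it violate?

not feasible — violates (4)

Constraint (4): -10u - 8v = -38, which is not ≥ -14. All other constraints are satisfied.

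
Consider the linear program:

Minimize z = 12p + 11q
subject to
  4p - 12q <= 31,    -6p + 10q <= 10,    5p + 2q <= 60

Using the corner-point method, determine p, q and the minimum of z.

p = -215/16, q = -113/16, minimum z = -3823/16

Corner points and z = 12p + 11q:
  (-215/16, -113/16) → z = -3823/16
  (23/2, 5/4) → z = 607/4
  (290/31, 205/31) → z = 185

At the optimal vertex, 4p - 12q = 31 and -6p + 10q = 10.
Solving simultaneously gives p = -215/16, q = -113/16.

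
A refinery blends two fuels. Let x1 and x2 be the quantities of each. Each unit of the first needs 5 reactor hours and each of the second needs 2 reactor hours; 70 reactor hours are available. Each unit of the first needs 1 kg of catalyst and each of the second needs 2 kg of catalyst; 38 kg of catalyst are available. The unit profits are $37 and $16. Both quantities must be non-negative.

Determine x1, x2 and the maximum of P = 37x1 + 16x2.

Vertices and P = 37x1 + 16x2:
  (0, 0) → P = 0
  (0, 19) → P = 304
  (14, 0) → P = 518
  (8, 15) → P = 536

The optimum lies where 5x1 + 2x2 = 70 and x1 + 2x2 = 38.
Solving simultaneously gives x1 = 8, x2 = 15.

x1 = 8, x2 = 15, maximum P = 536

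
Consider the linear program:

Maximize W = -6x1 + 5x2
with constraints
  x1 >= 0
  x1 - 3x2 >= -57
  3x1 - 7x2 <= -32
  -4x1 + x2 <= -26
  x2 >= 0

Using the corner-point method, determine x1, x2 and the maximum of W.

Corner points and W = -6x1 + 5x2:
  (303/2, 139/2) → W = -1123/2
  (135/11, 254/11) → W = 460/11
  (214/25, 206/25) → W = -254/25

x1 = 135/11, x2 = 254/11, maximum W = 460/11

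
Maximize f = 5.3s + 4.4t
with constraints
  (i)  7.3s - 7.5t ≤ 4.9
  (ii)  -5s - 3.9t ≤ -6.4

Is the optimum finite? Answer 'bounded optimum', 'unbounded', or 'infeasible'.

unbounded

From the feasible point (2237/2199, 2222/6597), moving in the direction (7.5, 7.3) keeps every constraint satisfied while f increases without bound.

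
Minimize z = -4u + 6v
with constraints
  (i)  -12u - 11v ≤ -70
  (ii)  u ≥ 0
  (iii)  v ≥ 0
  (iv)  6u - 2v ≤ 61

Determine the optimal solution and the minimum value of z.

Vertices and z = -4u + 6v:
  (0, 70/11) → z = 420/11
  (35/6, 0) → z = -70/3
  (61/6, 0) → z = -122/3
The feasible region is unbounded (it extends along (0, 1), (1, 3)), but z strictly increases along every unbounded feasible direction, so there is no improving ray and the minimum is attained at a vertex.

At the optimal vertex, v = 0 and 6u - 2v = 61.
Solving simultaneously gives u = 61/6, v = 0.

u = 61/6, v = 0, minimum z = -122/3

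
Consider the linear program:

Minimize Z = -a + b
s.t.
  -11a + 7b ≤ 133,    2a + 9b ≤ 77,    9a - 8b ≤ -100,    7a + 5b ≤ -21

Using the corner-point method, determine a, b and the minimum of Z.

Vertices and Z = -a + b:
  (-364/25, -97/25) → Z = 267/25
  (-203/26, 175/26) → Z = 189/13
  (-668/101, 511/101) → Z = 1179/101

The optimum lies where -11a + 7b = 133 and 9a - 8b = -100.
Solving simultaneously gives a = -364/25, b = -97/25.

a = -364/25, b = -97/25, minimum Z = 267/25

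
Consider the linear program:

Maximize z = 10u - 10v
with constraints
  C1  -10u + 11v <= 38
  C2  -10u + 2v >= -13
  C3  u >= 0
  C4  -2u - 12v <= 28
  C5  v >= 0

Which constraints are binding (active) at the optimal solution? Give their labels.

C2 and C5

Vertices and z = 10u - 10v:
  (73/30, 17/3) → z = -97/3
  (0, 38/11) → z = -380/11
  (13/10, 0) → z = 13
  (0, 0) → z = 0

The maximum is at (13/10, 0). Substituting into each constraint, equality holds for C2 and C5; the remaining constraints have slack.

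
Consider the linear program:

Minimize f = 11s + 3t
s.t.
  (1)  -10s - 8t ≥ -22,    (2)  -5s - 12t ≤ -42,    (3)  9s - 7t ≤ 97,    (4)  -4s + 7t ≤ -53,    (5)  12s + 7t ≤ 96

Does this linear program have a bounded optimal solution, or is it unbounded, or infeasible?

infeasible

The boundaries -10s - 8t = -22 and -5s - 12t = -42 meet at (-9/10, 31/8), but that point violates -4s + 7t ≤ -53. Every candidate vertex is excluded by some other constraint, so the feasible region is empty.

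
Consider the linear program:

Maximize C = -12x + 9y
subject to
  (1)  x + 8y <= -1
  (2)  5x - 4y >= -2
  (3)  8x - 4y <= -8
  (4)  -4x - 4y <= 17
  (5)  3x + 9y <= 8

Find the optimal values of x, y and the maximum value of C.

x = -19/9, y = -77/36, maximum C = 73/12

Vertices and C = -12x + 9y:
  (-2, -2) → C = 6
  (-19/9, -77/36) → C = 73/12
  (-25/12, -13/6) → C = 11/2

At the optimal vertex, 5x - 4y = -2 and -4x - 4y = 17.
Solving simultaneously gives x = -19/9, y = -77/36.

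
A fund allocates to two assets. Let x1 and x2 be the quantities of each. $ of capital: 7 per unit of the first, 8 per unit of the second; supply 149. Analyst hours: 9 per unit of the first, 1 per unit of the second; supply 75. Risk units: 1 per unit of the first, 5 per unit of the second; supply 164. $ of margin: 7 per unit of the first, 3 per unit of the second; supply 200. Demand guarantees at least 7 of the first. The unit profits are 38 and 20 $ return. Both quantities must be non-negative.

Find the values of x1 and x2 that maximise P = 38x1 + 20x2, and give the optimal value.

x1 = 7, x2 = 12, maximum P = 506

Extreme points and P = 38x1 + 20x2:
  (25/3, 0) → P = 950/3
  (7, 0) → P = 266
  (7, 12) → P = 506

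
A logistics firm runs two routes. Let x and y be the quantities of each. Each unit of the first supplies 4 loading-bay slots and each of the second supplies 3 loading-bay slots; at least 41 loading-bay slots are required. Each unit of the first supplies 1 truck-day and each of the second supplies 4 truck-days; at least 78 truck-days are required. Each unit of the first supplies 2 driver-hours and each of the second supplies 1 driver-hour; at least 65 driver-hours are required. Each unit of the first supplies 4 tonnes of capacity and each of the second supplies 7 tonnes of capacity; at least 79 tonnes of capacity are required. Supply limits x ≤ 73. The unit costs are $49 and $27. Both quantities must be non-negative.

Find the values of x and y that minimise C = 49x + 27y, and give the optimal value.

Feasible corners and C = 49x + 27y:
  (0, 65) → C = 1755
  (26, 13) → C = 1625
  (73, 5/4) → C = 14443/4
The feasible region is unbounded (it extends along (0, 1)), but C strictly increases along every unbounded feasible direction, so there is no improving ray and the minimum is attained at a vertex.

At the optimal vertex, x + 4y = 78 and 2x + y = 65.
Solving simultaneously gives x = 26, y = 13.

x = 26, y = 13, minimum C = 1625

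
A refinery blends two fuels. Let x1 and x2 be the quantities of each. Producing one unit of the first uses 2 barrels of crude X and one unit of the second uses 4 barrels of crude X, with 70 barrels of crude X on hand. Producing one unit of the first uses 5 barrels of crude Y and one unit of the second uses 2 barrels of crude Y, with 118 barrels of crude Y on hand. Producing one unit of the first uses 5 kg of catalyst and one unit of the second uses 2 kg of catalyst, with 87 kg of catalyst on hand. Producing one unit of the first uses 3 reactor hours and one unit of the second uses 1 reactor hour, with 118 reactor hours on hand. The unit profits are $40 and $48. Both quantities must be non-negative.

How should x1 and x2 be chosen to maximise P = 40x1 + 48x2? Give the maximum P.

x1 = 13, x2 = 11, maximum P = 1048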